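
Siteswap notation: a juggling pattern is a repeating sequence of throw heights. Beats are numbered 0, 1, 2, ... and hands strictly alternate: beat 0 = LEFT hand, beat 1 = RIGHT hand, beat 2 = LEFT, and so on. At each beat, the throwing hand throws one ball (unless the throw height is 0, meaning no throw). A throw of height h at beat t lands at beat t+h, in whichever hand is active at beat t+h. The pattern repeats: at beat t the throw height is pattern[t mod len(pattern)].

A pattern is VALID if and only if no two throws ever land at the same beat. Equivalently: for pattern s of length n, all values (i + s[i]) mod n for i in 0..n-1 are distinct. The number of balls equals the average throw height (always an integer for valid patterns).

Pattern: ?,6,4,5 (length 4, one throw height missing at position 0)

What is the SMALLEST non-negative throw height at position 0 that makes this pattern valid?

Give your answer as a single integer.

Answer: 1

Derivation:
i=0: s[i]=? (unknown)
i=1: (1 + 6) mod 4 = 3
i=2: (2 + 4) mod 4 = 2
i=3: (3 + 5) mod 4 = 0
Known residues: [0, 2, 3]; need a permutation of 0..3, so missing residue r = 1
Need (0 + s) mod 4 = 1; smallest s = (1 - 0) mod 4 = 1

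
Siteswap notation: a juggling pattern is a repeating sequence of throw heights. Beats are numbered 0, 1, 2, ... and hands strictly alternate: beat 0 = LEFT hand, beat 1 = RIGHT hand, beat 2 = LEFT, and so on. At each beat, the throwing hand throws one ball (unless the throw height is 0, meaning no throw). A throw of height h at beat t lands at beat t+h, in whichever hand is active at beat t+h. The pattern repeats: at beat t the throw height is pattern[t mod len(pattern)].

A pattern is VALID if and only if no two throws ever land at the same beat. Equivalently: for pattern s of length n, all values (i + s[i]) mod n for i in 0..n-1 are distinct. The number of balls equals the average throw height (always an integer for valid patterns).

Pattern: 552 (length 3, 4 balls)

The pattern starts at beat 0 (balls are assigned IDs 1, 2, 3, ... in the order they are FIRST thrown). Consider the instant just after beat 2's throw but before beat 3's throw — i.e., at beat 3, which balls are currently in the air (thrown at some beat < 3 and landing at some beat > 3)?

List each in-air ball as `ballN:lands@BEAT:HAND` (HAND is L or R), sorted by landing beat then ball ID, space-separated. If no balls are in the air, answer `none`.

Answer: ball3:lands@4:L ball1:lands@5:R ball2:lands@6:L

Derivation:
Beat 0 (L): throw ball1 h=5 -> lands@5:R; in-air after throw: [b1@5:R]
Beat 1 (R): throw ball2 h=5 -> lands@6:L; in-air after throw: [b1@5:R b2@6:L]
Beat 2 (L): throw ball3 h=2 -> lands@4:L; in-air after throw: [b3@4:L b1@5:R b2@6:L]
Beat 3 (R): throw ball4 h=5 -> lands@8:L; in-air after throw: [b3@4:L b1@5:R b2@6:L b4@8:L]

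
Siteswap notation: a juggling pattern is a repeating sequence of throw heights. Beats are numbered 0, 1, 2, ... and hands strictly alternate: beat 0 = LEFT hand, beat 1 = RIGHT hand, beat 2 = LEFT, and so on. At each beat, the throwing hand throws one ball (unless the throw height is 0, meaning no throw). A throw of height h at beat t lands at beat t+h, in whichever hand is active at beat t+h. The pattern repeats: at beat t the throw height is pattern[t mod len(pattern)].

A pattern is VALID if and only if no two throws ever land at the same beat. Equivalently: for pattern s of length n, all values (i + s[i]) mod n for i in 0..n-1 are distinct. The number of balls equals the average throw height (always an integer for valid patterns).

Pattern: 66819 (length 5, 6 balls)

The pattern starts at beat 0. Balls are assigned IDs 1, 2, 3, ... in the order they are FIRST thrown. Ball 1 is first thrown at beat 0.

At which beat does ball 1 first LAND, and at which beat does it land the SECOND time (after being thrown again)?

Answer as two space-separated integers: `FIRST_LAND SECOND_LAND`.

Beat 0 (L): throw ball1 h=6 -> lands@6:L; in-air after throw: [b1@6:L]
Beat 1 (R): throw ball2 h=6 -> lands@7:R; in-air after throw: [b1@6:L b2@7:R]
Beat 2 (L): throw ball3 h=8 -> lands@10:L; in-air after throw: [b1@6:L b2@7:R b3@10:L]
Beat 3 (R): throw ball4 h=1 -> lands@4:L; in-air after throw: [b4@4:L b1@6:L b2@7:R b3@10:L]
Beat 4 (L): throw ball4 h=9 -> lands@13:R; in-air after throw: [b1@6:L b2@7:R b3@10:L b4@13:R]
Beat 5 (R): throw ball5 h=6 -> lands@11:R; in-air after throw: [b1@6:L b2@7:R b3@10:L b5@11:R b4@13:R]
Beat 6 (L): throw ball1 h=6 -> lands@12:L; in-air after throw: [b2@7:R b3@10:L b5@11:R b1@12:L b4@13:R]
Beat 7 (R): throw ball2 h=8 -> lands@15:R; in-air after throw: [b3@10:L b5@11:R b1@12:L b4@13:R b2@15:R]
Beat 8 (L): throw ball6 h=1 -> lands@9:R; in-air after throw: [b6@9:R b3@10:L b5@11:R b1@12:L b4@13:R b2@15:R]
Beat 9 (R): throw ball6 h=9 -> lands@18:L; in-air after throw: [b3@10:L b5@11:R b1@12:L b4@13:R b2@15:R b6@18:L]
Beat 10 (L): throw ball3 h=6 -> lands@16:L; in-air after throw: [b5@11:R b1@12:L b4@13:R b2@15:R b3@16:L b6@18:L]
Beat 11 (R): throw ball5 h=6 -> lands@17:R; in-air after throw: [b1@12:L b4@13:R b2@15:R b3@16:L b5@17:R b6@18:L]
Beat 12 (L): throw ball1 h=8 -> lands@20:L; in-air after throw: [b4@13:R b2@15:R b3@16:L b5@17:R b6@18:L b1@20:L]
Ball 1: thrown@0 h=6 -> first land @6; rethrown@6 h=6 -> second land @12

Answer: 6 12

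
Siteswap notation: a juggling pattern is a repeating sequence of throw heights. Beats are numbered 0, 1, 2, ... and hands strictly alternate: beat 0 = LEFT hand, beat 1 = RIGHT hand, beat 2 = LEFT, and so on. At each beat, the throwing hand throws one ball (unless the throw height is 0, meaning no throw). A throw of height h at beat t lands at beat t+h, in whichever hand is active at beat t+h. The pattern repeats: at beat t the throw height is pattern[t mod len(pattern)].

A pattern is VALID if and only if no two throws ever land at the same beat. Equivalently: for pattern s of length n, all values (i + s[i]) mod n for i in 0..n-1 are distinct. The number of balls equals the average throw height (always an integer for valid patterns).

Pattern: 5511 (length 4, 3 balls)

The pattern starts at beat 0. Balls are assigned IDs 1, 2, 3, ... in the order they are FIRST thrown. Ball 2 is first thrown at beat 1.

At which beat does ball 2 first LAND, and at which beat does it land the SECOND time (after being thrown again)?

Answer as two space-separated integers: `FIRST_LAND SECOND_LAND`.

Beat 0 (L): throw ball1 h=5 -> lands@5:R; in-air after throw: [b1@5:R]
Beat 1 (R): throw ball2 h=5 -> lands@6:L; in-air after throw: [b1@5:R b2@6:L]
Beat 2 (L): throw ball3 h=1 -> lands@3:R; in-air after throw: [b3@3:R b1@5:R b2@6:L]
Beat 3 (R): throw ball3 h=1 -> lands@4:L; in-air after throw: [b3@4:L b1@5:R b2@6:L]
Beat 4 (L): throw ball3 h=5 -> lands@9:R; in-air after throw: [b1@5:R b2@6:L b3@9:R]
Beat 5 (R): throw ball1 h=5 -> lands@10:L; in-air after throw: [b2@6:L b3@9:R b1@10:L]
Beat 6 (L): throw ball2 h=1 -> lands@7:R; in-air after throw: [b2@7:R b3@9:R b1@10:L]
Beat 7 (R): throw ball2 h=1 -> lands@8:L; in-air after throw: [b2@8:L b3@9:R b1@10:L]
Ball 2: thrown@1 h=5 -> first land @6; rethrown@6 h=1 -> second land @7

Answer: 6 7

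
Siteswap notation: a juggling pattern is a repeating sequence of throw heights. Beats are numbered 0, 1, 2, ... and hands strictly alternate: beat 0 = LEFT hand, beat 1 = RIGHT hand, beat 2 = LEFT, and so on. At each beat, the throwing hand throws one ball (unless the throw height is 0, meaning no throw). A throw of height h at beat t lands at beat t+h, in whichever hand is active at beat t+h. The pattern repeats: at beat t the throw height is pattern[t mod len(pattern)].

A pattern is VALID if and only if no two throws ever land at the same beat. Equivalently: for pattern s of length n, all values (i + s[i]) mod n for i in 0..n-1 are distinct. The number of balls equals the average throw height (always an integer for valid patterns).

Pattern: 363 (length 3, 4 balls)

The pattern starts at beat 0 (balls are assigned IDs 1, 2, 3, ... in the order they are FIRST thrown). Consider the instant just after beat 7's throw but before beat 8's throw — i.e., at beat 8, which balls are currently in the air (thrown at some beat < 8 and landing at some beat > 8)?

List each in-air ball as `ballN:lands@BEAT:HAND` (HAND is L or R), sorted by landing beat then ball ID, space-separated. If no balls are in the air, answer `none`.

Answer: ball1:lands@9:R ball4:lands@10:L ball2:lands@13:R

Derivation:
Beat 0 (L): throw ball1 h=3 -> lands@3:R; in-air after throw: [b1@3:R]
Beat 1 (R): throw ball2 h=6 -> lands@7:R; in-air after throw: [b1@3:R b2@7:R]
Beat 2 (L): throw ball3 h=3 -> lands@5:R; in-air after throw: [b1@3:R b3@5:R b2@7:R]
Beat 3 (R): throw ball1 h=3 -> lands@6:L; in-air after throw: [b3@5:R b1@6:L b2@7:R]
Beat 4 (L): throw ball4 h=6 -> lands@10:L; in-air after throw: [b3@5:R b1@6:L b2@7:R b4@10:L]
Beat 5 (R): throw ball3 h=3 -> lands@8:L; in-air after throw: [b1@6:L b2@7:R b3@8:L b4@10:L]
Beat 6 (L): throw ball1 h=3 -> lands@9:R; in-air after throw: [b2@7:R b3@8:L b1@9:R b4@10:L]
Beat 7 (R): throw ball2 h=6 -> lands@13:R; in-air after throw: [b3@8:L b1@9:R b4@10:L b2@13:R]
Beat 8 (L): throw ball3 h=3 -> lands@11:R; in-air after throw: [b1@9:R b4@10:L b3@11:R b2@13:R]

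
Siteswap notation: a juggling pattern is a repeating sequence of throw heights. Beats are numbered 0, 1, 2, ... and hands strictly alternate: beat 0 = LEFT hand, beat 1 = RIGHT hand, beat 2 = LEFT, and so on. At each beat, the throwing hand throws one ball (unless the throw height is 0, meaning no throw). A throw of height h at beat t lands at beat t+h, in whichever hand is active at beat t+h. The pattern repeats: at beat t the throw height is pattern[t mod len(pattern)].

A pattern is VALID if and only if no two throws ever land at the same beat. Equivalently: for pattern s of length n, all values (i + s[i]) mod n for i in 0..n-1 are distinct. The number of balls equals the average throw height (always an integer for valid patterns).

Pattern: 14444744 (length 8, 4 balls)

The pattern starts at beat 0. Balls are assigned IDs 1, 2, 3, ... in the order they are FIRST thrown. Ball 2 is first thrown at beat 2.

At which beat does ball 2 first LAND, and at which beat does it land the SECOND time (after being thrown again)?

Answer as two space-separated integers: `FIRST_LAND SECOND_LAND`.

Answer: 6 10

Derivation:
Beat 0 (L): throw ball1 h=1 -> lands@1:R; in-air after throw: [b1@1:R]
Beat 1 (R): throw ball1 h=4 -> lands@5:R; in-air after throw: [b1@5:R]
Beat 2 (L): throw ball2 h=4 -> lands@6:L; in-air after throw: [b1@5:R b2@6:L]
Beat 3 (R): throw ball3 h=4 -> lands@7:R; in-air after throw: [b1@5:R b2@6:L b3@7:R]
Beat 4 (L): throw ball4 h=4 -> lands@8:L; in-air after throw: [b1@5:R b2@6:L b3@7:R b4@8:L]
Beat 5 (R): throw ball1 h=7 -> lands@12:L; in-air after throw: [b2@6:L b3@7:R b4@8:L b1@12:L]
Beat 6 (L): throw ball2 h=4 -> lands@10:L; in-air after throw: [b3@7:R b4@8:L b2@10:L b1@12:L]
Beat 7 (R): throw ball3 h=4 -> lands@11:R; in-air after throw: [b4@8:L b2@10:L b3@11:R b1@12:L]
Beat 8 (L): throw ball4 h=1 -> lands@9:R; in-air after throw: [b4@9:R b2@10:L b3@11:R b1@12:L]
Beat 9 (R): throw ball4 h=4 -> lands@13:R; in-air after throw: [b2@10:L b3@11:R b1@12:L b4@13:R]
Beat 10 (L): throw ball2 h=4 -> lands@14:L; in-air after throw: [b3@11:R b1@12:L b4@13:R b2@14:L]
Ball 2: thrown@2 h=4 -> first land @6; rethrown@6 h=4 -> second land @10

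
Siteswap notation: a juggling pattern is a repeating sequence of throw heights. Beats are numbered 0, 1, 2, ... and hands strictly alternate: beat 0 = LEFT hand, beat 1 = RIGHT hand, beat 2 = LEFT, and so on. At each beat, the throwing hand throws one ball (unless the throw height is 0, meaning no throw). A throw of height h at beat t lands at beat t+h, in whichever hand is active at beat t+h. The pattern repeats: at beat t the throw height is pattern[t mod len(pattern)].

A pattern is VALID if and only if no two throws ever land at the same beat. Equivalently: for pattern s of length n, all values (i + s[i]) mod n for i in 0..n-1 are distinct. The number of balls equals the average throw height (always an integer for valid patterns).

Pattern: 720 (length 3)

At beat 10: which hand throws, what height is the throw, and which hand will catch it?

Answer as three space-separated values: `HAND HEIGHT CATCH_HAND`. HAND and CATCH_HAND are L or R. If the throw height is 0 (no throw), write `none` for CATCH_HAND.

Answer: L 2 L

Derivation:
Beat 10: 10 mod 2 = 0, so hand = L
Throw height = pattern[10 mod 3] = pattern[1] = 2
Lands at beat 10+2=12, 12 mod 2 = 0, so catch hand = L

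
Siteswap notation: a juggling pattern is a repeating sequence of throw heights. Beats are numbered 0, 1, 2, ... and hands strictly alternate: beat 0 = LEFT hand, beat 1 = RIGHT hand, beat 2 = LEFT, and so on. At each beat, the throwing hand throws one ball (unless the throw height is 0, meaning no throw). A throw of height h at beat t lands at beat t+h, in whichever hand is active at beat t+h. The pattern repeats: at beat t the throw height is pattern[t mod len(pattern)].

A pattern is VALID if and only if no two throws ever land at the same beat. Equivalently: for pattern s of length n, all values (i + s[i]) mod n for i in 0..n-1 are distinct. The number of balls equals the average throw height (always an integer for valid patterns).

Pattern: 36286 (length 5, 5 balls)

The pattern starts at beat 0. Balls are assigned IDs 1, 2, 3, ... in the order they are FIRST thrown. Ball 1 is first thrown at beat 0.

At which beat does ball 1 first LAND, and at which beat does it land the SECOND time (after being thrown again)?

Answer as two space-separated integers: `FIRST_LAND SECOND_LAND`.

Beat 0 (L): throw ball1 h=3 -> lands@3:R; in-air after throw: [b1@3:R]
Beat 1 (R): throw ball2 h=6 -> lands@7:R; in-air after throw: [b1@3:R b2@7:R]
Beat 2 (L): throw ball3 h=2 -> lands@4:L; in-air after throw: [b1@3:R b3@4:L b2@7:R]
Beat 3 (R): throw ball1 h=8 -> lands@11:R; in-air after throw: [b3@4:L b2@7:R b1@11:R]
Beat 4 (L): throw ball3 h=6 -> lands@10:L; in-air after throw: [b2@7:R b3@10:L b1@11:R]
Beat 5 (R): throw ball4 h=3 -> lands@8:L; in-air after throw: [b2@7:R b4@8:L b3@10:L b1@11:R]
Beat 6 (L): throw ball5 h=6 -> lands@12:L; in-air after throw: [b2@7:R b4@8:L b3@10:L b1@11:R b5@12:L]
Beat 7 (R): throw ball2 h=2 -> lands@9:R; in-air after throw: [b4@8:L b2@9:R b3@10:L b1@11:R b5@12:L]
Beat 8 (L): throw ball4 h=8 -> lands@16:L; in-air after throw: [b2@9:R b3@10:L b1@11:R b5@12:L b4@16:L]
Beat 9 (R): throw ball2 h=6 -> lands@15:R; in-air after throw: [b3@10:L b1@11:R b5@12:L b2@15:R b4@16:L]
Beat 10 (L): throw ball3 h=3 -> lands@13:R; in-air after throw: [b1@11:R b5@12:L b3@13:R b2@15:R b4@16:L]
Beat 11 (R): throw ball1 h=6 -> lands@17:R; in-air after throw: [b5@12:L b3@13:R b2@15:R b4@16:L b1@17:R]
Ball 1: thrown@0 h=3 -> first land @3; rethrown@3 h=8 -> second land @11

Answer: 3 11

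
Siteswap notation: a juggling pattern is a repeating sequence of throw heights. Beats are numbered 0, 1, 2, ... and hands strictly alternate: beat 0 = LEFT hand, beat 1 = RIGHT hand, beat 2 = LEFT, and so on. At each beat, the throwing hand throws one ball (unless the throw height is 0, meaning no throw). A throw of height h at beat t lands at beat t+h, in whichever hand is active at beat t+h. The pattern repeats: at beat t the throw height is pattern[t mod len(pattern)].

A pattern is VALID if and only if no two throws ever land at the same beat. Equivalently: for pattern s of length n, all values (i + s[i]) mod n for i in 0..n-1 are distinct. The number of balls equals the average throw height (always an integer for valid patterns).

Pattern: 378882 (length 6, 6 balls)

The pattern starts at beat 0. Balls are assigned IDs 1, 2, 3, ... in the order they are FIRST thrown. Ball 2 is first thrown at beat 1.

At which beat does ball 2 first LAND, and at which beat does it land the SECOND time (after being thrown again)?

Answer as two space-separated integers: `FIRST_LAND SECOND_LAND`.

Beat 0 (L): throw ball1 h=3 -> lands@3:R; in-air after throw: [b1@3:R]
Beat 1 (R): throw ball2 h=7 -> lands@8:L; in-air after throw: [b1@3:R b2@8:L]
Beat 2 (L): throw ball3 h=8 -> lands@10:L; in-air after throw: [b1@3:R b2@8:L b3@10:L]
Beat 3 (R): throw ball1 h=8 -> lands@11:R; in-air after throw: [b2@8:L b3@10:L b1@11:R]
Beat 4 (L): throw ball4 h=8 -> lands@12:L; in-air after throw: [b2@8:L b3@10:L b1@11:R b4@12:L]
Beat 5 (R): throw ball5 h=2 -> lands@7:R; in-air after throw: [b5@7:R b2@8:L b3@10:L b1@11:R b4@12:L]
Beat 6 (L): throw ball6 h=3 -> lands@9:R; in-air after throw: [b5@7:R b2@8:L b6@9:R b3@10:L b1@11:R b4@12:L]
Beat 7 (R): throw ball5 h=7 -> lands@14:L; in-air after throw: [b2@8:L b6@9:R b3@10:L b1@11:R b4@12:L b5@14:L]
Beat 8 (L): throw ball2 h=8 -> lands@16:L; in-air after throw: [b6@9:R b3@10:L b1@11:R b4@12:L b5@14:L b2@16:L]
Beat 9 (R): throw ball6 h=8 -> lands@17:R; in-air after throw: [b3@10:L b1@11:R b4@12:L b5@14:L b2@16:L b6@17:R]
Beat 10 (L): throw ball3 h=8 -> lands@18:L; in-air after throw: [b1@11:R b4@12:L b5@14:L b2@16:L b6@17:R b3@18:L]
Beat 11 (R): throw ball1 h=2 -> lands@13:R; in-air after throw: [b4@12:L b1@13:R b5@14:L b2@16:L b6@17:R b3@18:L]
Beat 12 (L): throw ball4 h=3 -> lands@15:R; in-air after throw: [b1@13:R b5@14:L b4@15:R b2@16:L b6@17:R b3@18:L]
Beat 13 (R): throw ball1 h=7 -> lands@20:L; in-air after throw: [b5@14:L b4@15:R b2@16:L b6@17:R b3@18:L b1@20:L]
Beat 14 (L): throw ball5 h=8 -> lands@22:L; in-air after throw: [b4@15:R b2@16:L b6@17:R b3@18:L b1@20:L b5@22:L]
Beat 15 (R): throw ball4 h=8 -> lands@23:R; in-air after throw: [b2@16:L b6@17:R b3@18:L b1@20:L b5@22:L b4@23:R]
Beat 16 (L): throw ball2 h=8 -> lands@24:L; in-air after throw: [b6@17:R b3@18:L b1@20:L b5@22:L b4@23:R b2@24:L]
Ball 2: thrown@1 h=7 -> first land @8; rethrown@8 h=8 -> second land @16

Answer: 8 16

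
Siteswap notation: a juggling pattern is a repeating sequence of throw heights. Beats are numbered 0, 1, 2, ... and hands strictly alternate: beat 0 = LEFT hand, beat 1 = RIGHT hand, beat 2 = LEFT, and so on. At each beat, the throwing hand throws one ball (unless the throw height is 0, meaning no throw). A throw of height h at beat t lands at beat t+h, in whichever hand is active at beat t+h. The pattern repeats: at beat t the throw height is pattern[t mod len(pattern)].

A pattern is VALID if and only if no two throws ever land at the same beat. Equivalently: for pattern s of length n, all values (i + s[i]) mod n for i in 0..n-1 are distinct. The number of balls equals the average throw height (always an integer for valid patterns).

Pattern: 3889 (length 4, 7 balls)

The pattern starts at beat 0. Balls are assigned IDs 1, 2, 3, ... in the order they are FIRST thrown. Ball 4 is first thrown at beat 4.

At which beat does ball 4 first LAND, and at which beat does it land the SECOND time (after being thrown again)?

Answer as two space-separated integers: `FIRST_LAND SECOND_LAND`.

Beat 0 (L): throw ball1 h=3 -> lands@3:R; in-air after throw: [b1@3:R]
Beat 1 (R): throw ball2 h=8 -> lands@9:R; in-air after throw: [b1@3:R b2@9:R]
Beat 2 (L): throw ball3 h=8 -> lands@10:L; in-air after throw: [b1@3:R b2@9:R b3@10:L]
Beat 3 (R): throw ball1 h=9 -> lands@12:L; in-air after throw: [b2@9:R b3@10:L b1@12:L]
Beat 4 (L): throw ball4 h=3 -> lands@7:R; in-air after throw: [b4@7:R b2@9:R b3@10:L b1@12:L]
Beat 5 (R): throw ball5 h=8 -> lands@13:R; in-air after throw: [b4@7:R b2@9:R b3@10:L b1@12:L b5@13:R]
Beat 6 (L): throw ball6 h=8 -> lands@14:L; in-air after throw: [b4@7:R b2@9:R b3@10:L b1@12:L b5@13:R b6@14:L]
Beat 7 (R): throw ball4 h=9 -> lands@16:L; in-air after throw: [b2@9:R b3@10:L b1@12:L b5@13:R b6@14:L b4@16:L]
Beat 8 (L): throw ball7 h=3 -> lands@11:R; in-air after throw: [b2@9:R b3@10:L b7@11:R b1@12:L b5@13:R b6@14:L b4@16:L]
Beat 9 (R): throw ball2 h=8 -> lands@17:R; in-air after throw: [b3@10:L b7@11:R b1@12:L b5@13:R b6@14:L b4@16:L b2@17:R]
Beat 10 (L): throw ball3 h=8 -> lands@18:L; in-air after throw: [b7@11:R b1@12:L b5@13:R b6@14:L b4@16:L b2@17:R b3@18:L]
Beat 11 (R): throw ball7 h=9 -> lands@20:L; in-air after throw: [b1@12:L b5@13:R b6@14:L b4@16:L b2@17:R b3@18:L b7@20:L]
Beat 12 (L): throw ball1 h=3 -> lands@15:R; in-air after throw: [b5@13:R b6@14:L b1@15:R b4@16:L b2@17:R b3@18:L b7@20:L]
Beat 13 (R): throw ball5 h=8 -> lands@21:R; in-air after throw: [b6@14:L b1@15:R b4@16:L b2@17:R b3@18:L b7@20:L b5@21:R]
Beat 14 (L): throw ball6 h=8 -> lands@22:L; in-air after throw: [b1@15:R b4@16:L b2@17:R b3@18:L b7@20:L b5@21:R b6@22:L]
Beat 15 (R): throw ball1 h=9 -> lands@24:L; in-air after throw: [b4@16:L b2@17:R b3@18:L b7@20:L b5@21:R b6@22:L b1@24:L]
Beat 16 (L): throw ball4 h=3 -> lands@19:R; in-air after throw: [b2@17:R b3@18:L b4@19:R b7@20:L b5@21:R b6@22:L b1@24:L]
Ball 4: thrown@4 h=3 -> first land @7; rethrown@7 h=9 -> second land @16

Answer: 7 16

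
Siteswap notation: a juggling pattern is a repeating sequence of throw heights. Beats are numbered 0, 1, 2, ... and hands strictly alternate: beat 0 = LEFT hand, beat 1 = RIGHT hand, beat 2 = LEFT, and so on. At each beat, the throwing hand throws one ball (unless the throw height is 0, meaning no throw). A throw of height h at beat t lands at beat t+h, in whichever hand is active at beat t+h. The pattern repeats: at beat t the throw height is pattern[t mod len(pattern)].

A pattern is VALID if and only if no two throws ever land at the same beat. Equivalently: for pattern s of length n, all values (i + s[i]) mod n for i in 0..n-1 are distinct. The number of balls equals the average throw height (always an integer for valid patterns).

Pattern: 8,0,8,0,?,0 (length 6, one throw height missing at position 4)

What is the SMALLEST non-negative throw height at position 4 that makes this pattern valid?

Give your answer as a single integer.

Answer: 2

Derivation:
i=0: (0 + 8) mod 6 = 2
i=1: (1 + 0) mod 6 = 1
i=2: (2 + 8) mod 6 = 4
i=3: (3 + 0) mod 6 = 3
i=4: s[i]=? (unknown)
i=5: (5 + 0) mod 6 = 5
Known residues: [1, 2, 3, 4, 5]; need a permutation of 0..5, so missing residue r = 0
Need (4 + s) mod 6 = 0; smallest s = (0 - 4) mod 6 = 2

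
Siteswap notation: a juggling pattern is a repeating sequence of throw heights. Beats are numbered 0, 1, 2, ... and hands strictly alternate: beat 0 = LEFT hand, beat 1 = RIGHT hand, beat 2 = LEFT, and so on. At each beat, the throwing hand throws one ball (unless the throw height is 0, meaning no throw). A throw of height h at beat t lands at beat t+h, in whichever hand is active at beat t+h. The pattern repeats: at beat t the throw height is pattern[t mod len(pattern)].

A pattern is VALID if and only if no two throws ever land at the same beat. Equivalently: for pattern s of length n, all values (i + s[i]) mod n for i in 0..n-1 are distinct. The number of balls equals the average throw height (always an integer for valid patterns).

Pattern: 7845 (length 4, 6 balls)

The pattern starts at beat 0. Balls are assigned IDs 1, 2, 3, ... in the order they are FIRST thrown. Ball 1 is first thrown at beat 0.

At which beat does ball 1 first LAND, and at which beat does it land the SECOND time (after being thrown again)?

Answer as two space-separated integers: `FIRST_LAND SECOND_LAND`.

Beat 0 (L): throw ball1 h=7 -> lands@7:R; in-air after throw: [b1@7:R]
Beat 1 (R): throw ball2 h=8 -> lands@9:R; in-air after throw: [b1@7:R b2@9:R]
Beat 2 (L): throw ball3 h=4 -> lands@6:L; in-air after throw: [b3@6:L b1@7:R b2@9:R]
Beat 3 (R): throw ball4 h=5 -> lands@8:L; in-air after throw: [b3@6:L b1@7:R b4@8:L b2@9:R]
Beat 4 (L): throw ball5 h=7 -> lands@11:R; in-air after throw: [b3@6:L b1@7:R b4@8:L b2@9:R b5@11:R]
Beat 5 (R): throw ball6 h=8 -> lands@13:R; in-air after throw: [b3@6:L b1@7:R b4@8:L b2@9:R b5@11:R b6@13:R]
Beat 6 (L): throw ball3 h=4 -> lands@10:L; in-air after throw: [b1@7:R b4@8:L b2@9:R b3@10:L b5@11:R b6@13:R]
Beat 7 (R): throw ball1 h=5 -> lands@12:L; in-air after throw: [b4@8:L b2@9:R b3@10:L b5@11:R b1@12:L b6@13:R]
Beat 8 (L): throw ball4 h=7 -> lands@15:R; in-air after throw: [b2@9:R b3@10:L b5@11:R b1@12:L b6@13:R b4@15:R]
Beat 9 (R): throw ball2 h=8 -> lands@17:R; in-air after throw: [b3@10:L b5@11:R b1@12:L b6@13:R b4@15:R b2@17:R]
Beat 10 (L): throw ball3 h=4 -> lands@14:L; in-air after throw: [b5@11:R b1@12:L b6@13:R b3@14:L b4@15:R b2@17:R]
Beat 11 (R): throw ball5 h=5 -> lands@16:L; in-air after throw: [b1@12:L b6@13:R b3@14:L b4@15:R b5@16:L b2@17:R]
Beat 12 (L): throw ball1 h=7 -> lands@19:R; in-air after throw: [b6@13:R b3@14:L b4@15:R b5@16:L b2@17:R b1@19:R]
Ball 1: thrown@0 h=7 -> first land @7; rethrown@7 h=5 -> second land @12

Answer: 7 12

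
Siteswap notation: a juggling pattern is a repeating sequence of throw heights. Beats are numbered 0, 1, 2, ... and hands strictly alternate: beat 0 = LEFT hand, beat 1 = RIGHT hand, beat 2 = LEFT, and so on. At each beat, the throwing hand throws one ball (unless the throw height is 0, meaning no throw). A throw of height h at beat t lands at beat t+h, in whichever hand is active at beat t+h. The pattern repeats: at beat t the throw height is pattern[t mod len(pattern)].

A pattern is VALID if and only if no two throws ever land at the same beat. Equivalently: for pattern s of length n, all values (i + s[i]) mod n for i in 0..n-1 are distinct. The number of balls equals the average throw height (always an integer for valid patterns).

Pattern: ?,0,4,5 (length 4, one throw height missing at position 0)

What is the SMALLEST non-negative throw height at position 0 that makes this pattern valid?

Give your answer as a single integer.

i=0: s[i]=? (unknown)
i=1: (1 + 0) mod 4 = 1
i=2: (2 + 4) mod 4 = 2
i=3: (3 + 5) mod 4 = 0
Known residues: [0, 1, 2]; need a permutation of 0..3, so missing residue r = 3
Need (0 + s) mod 4 = 3; smallest s = (3 - 0) mod 4 = 3

Answer: 3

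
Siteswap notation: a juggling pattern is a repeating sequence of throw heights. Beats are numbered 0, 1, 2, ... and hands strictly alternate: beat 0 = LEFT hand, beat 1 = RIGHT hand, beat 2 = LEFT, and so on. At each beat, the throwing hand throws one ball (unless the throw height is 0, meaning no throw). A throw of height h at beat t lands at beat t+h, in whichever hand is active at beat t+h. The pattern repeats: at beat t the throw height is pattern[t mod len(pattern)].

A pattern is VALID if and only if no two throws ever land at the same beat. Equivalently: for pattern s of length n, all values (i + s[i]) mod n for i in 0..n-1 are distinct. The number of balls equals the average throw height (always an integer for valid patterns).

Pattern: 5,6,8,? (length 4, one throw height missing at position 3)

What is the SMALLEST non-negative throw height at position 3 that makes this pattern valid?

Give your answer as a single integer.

Answer: 1

Derivation:
i=0: (0 + 5) mod 4 = 1
i=1: (1 + 6) mod 4 = 3
i=2: (2 + 8) mod 4 = 2
i=3: s[i]=? (unknown)
Known residues: [1, 2, 3]; need a permutation of 0..3, so missing residue r = 0
Need (3 + s) mod 4 = 0; smallest s = (0 - 3) mod 4 = 1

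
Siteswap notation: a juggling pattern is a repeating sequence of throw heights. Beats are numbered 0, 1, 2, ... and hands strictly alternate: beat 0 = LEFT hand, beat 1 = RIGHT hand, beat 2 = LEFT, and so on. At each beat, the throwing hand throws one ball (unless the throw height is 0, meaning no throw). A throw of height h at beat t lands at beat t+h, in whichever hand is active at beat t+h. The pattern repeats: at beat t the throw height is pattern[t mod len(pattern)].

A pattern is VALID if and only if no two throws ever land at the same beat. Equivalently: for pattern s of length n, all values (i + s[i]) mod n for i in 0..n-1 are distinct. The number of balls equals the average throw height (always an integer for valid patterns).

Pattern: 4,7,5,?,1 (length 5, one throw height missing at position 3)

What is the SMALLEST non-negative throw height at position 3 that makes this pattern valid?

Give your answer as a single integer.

i=0: (0 + 4) mod 5 = 4
i=1: (1 + 7) mod 5 = 3
i=2: (2 + 5) mod 5 = 2
i=3: s[i]=? (unknown)
i=4: (4 + 1) mod 5 = 0
Known residues: [0, 2, 3, 4]; need a permutation of 0..4, so missing residue r = 1
Need (3 + s) mod 5 = 1; smallest s = (1 - 3) mod 5 = 3

Answer: 3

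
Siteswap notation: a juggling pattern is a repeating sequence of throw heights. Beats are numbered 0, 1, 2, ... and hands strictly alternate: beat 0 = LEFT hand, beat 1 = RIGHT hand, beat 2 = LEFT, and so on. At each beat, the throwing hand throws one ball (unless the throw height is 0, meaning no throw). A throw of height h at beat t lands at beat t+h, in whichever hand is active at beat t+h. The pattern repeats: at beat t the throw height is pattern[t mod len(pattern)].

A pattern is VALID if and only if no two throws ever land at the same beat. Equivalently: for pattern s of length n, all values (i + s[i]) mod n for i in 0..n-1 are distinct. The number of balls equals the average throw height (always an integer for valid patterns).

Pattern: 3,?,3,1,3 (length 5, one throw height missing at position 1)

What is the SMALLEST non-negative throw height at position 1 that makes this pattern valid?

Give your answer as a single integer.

i=0: (0 + 3) mod 5 = 3
i=1: s[i]=? (unknown)
i=2: (2 + 3) mod 5 = 0
i=3: (3 + 1) mod 5 = 4
i=4: (4 + 3) mod 5 = 2
Known residues: [0, 2, 3, 4]; need a permutation of 0..4, so missing residue r = 1
Need (1 + s) mod 5 = 1; smallest s = (1 - 1) mod 5 = 0

Answer: 0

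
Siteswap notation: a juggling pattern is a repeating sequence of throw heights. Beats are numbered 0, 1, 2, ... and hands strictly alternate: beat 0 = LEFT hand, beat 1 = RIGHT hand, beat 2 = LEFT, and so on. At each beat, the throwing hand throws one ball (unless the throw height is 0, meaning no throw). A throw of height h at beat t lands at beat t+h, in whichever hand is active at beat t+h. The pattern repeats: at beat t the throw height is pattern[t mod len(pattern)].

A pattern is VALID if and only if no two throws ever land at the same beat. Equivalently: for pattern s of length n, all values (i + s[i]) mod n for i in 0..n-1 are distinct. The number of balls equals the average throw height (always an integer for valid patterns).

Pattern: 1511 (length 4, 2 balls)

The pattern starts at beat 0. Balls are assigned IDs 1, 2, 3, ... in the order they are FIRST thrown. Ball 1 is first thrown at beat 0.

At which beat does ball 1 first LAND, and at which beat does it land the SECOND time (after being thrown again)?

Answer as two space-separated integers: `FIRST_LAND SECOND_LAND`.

Answer: 1 6

Derivation:
Beat 0 (L): throw ball1 h=1 -> lands@1:R; in-air after throw: [b1@1:R]
Beat 1 (R): throw ball1 h=5 -> lands@6:L; in-air after throw: [b1@6:L]
Beat 2 (L): throw ball2 h=1 -> lands@3:R; in-air after throw: [b2@3:R b1@6:L]
Beat 3 (R): throw ball2 h=1 -> lands@4:L; in-air after throw: [b2@4:L b1@6:L]
Beat 4 (L): throw ball2 h=1 -> lands@5:R; in-air after throw: [b2@5:R b1@6:L]
Beat 5 (R): throw ball2 h=5 -> lands@10:L; in-air after throw: [b1@6:L b2@10:L]
Beat 6 (L): throw ball1 h=1 -> lands@7:R; in-air after throw: [b1@7:R b2@10:L]
Ball 1: thrown@0 h=1 -> first land @1; rethrown@1 h=5 -> second land @6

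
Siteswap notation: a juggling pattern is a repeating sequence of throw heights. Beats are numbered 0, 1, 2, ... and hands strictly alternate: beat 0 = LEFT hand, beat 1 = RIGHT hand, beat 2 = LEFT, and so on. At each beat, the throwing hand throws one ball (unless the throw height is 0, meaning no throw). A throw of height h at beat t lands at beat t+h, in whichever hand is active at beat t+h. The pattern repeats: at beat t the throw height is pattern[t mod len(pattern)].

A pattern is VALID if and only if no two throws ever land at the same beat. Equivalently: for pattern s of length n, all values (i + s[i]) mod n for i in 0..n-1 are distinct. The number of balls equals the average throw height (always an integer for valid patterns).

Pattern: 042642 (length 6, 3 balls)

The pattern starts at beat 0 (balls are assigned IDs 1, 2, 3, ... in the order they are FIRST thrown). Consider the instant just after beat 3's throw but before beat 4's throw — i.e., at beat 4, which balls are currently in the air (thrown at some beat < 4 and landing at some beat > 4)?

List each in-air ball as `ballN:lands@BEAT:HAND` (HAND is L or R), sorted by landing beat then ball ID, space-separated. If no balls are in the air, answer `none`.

Answer: ball1:lands@5:R ball3:lands@9:R

Derivation:
Beat 1 (R): throw ball1 h=4 -> lands@5:R; in-air after throw: [b1@5:R]
Beat 2 (L): throw ball2 h=2 -> lands@4:L; in-air after throw: [b2@4:L b1@5:R]
Beat 3 (R): throw ball3 h=6 -> lands@9:R; in-air after throw: [b2@4:L b1@5:R b3@9:R]
Beat 4 (L): throw ball2 h=4 -> lands@8:L; in-air after throw: [b1@5:R b2@8:L b3@9:R]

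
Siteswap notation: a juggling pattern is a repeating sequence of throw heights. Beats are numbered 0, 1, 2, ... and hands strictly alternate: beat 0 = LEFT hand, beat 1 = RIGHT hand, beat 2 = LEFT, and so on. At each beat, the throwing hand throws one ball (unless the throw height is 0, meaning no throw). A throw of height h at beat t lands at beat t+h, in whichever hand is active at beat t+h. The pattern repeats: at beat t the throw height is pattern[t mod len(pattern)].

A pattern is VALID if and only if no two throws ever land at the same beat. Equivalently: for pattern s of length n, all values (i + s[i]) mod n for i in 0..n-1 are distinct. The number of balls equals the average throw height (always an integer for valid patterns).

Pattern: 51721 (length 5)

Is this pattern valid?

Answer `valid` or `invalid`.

i=0: (i + s[i]) mod n = (0 + 5) mod 5 = 0
i=1: (i + s[i]) mod n = (1 + 1) mod 5 = 2
i=2: (i + s[i]) mod n = (2 + 7) mod 5 = 4
i=3: (i + s[i]) mod n = (3 + 2) mod 5 = 0
i=4: (i + s[i]) mod n = (4 + 1) mod 5 = 0
Residues: [0, 2, 4, 0, 0], distinct: False

Answer: invalid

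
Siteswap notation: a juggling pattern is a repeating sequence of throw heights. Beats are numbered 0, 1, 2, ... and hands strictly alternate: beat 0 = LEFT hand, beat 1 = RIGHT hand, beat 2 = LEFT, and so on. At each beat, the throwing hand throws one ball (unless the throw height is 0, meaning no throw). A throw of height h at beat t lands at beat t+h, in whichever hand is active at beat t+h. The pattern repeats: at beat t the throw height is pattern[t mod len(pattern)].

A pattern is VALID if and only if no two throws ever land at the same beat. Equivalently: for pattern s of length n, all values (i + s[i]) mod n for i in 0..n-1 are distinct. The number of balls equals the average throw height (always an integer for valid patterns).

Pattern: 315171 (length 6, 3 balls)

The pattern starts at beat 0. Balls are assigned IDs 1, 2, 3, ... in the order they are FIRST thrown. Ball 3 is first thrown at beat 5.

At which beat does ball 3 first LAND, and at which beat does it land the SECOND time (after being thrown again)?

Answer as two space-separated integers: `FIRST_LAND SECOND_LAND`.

Beat 0 (L): throw ball1 h=3 -> lands@3:R; in-air after throw: [b1@3:R]
Beat 1 (R): throw ball2 h=1 -> lands@2:L; in-air after throw: [b2@2:L b1@3:R]
Beat 2 (L): throw ball2 h=5 -> lands@7:R; in-air after throw: [b1@3:R b2@7:R]
Beat 3 (R): throw ball1 h=1 -> lands@4:L; in-air after throw: [b1@4:L b2@7:R]
Beat 4 (L): throw ball1 h=7 -> lands@11:R; in-air after throw: [b2@7:R b1@11:R]
Beat 5 (R): throw ball3 h=1 -> lands@6:L; in-air after throw: [b3@6:L b2@7:R b1@11:R]
Beat 6 (L): throw ball3 h=3 -> lands@9:R; in-air after throw: [b2@7:R b3@9:R b1@11:R]
Beat 7 (R): throw ball2 h=1 -> lands@8:L; in-air after throw: [b2@8:L b3@9:R b1@11:R]
Beat 8 (L): throw ball2 h=5 -> lands@13:R; in-air after throw: [b3@9:R b1@11:R b2@13:R]
Beat 9 (R): throw ball3 h=1 -> lands@10:L; in-air after throw: [b3@10:L b1@11:R b2@13:R]
Ball 3: thrown@5 h=1 -> first land @6; rethrown@6 h=3 -> second land @9

Answer: 6 9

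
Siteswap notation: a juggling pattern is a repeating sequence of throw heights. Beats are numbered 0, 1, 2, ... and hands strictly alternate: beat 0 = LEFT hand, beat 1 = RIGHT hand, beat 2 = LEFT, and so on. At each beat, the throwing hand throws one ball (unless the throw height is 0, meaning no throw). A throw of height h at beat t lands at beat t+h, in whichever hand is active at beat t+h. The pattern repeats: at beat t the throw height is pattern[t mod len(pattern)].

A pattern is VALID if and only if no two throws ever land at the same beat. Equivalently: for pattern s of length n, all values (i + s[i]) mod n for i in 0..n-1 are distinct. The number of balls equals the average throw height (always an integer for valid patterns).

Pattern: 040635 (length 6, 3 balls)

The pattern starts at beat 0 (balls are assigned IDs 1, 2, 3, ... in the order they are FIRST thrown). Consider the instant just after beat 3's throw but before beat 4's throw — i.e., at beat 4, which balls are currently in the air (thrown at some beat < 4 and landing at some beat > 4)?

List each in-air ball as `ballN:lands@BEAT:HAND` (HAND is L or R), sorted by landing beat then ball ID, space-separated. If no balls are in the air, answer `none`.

Answer: ball1:lands@5:R ball2:lands@9:R

Derivation:
Beat 1 (R): throw ball1 h=4 -> lands@5:R; in-air after throw: [b1@5:R]
Beat 3 (R): throw ball2 h=6 -> lands@9:R; in-air after throw: [b1@5:R b2@9:R]
Beat 4 (L): throw ball3 h=3 -> lands@7:R; in-air after throw: [b1@5:R b3@7:R b2@9:R]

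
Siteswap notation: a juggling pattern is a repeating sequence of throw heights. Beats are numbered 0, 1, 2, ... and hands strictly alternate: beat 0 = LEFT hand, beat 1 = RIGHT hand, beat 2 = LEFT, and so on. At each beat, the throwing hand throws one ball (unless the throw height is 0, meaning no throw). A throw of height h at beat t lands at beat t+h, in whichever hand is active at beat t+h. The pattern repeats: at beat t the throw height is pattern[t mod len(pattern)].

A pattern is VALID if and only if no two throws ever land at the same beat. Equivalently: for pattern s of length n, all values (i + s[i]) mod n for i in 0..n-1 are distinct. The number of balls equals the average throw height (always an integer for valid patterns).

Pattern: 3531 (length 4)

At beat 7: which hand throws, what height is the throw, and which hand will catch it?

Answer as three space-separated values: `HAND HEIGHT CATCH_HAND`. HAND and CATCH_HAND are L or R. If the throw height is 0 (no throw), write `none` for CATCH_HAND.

Beat 7: 7 mod 2 = 1, so hand = R
Throw height = pattern[7 mod 4] = pattern[3] = 1
Lands at beat 7+1=8, 8 mod 2 = 0, so catch hand = L

Answer: R 1 L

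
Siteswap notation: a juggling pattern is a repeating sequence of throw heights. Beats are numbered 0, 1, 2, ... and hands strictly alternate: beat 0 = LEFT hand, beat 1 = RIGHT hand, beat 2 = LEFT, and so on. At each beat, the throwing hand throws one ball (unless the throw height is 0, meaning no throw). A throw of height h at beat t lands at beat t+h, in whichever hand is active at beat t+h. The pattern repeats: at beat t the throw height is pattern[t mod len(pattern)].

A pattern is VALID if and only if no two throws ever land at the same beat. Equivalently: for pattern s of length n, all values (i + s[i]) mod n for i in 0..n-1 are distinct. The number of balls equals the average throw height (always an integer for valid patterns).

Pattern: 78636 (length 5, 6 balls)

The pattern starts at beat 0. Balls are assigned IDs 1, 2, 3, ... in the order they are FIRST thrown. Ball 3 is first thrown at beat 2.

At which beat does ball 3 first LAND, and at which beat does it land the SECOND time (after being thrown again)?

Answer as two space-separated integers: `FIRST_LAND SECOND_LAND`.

Answer: 8 11

Derivation:
Beat 0 (L): throw ball1 h=7 -> lands@7:R; in-air after throw: [b1@7:R]
Beat 1 (R): throw ball2 h=8 -> lands@9:R; in-air after throw: [b1@7:R b2@9:R]
Beat 2 (L): throw ball3 h=6 -> lands@8:L; in-air after throw: [b1@7:R b3@8:L b2@9:R]
Beat 3 (R): throw ball4 h=3 -> lands@6:L; in-air after throw: [b4@6:L b1@7:R b3@8:L b2@9:R]
Beat 4 (L): throw ball5 h=6 -> lands@10:L; in-air after throw: [b4@6:L b1@7:R b3@8:L b2@9:R b5@10:L]
Beat 5 (R): throw ball6 h=7 -> lands@12:L; in-air after throw: [b4@6:L b1@7:R b3@8:L b2@9:R b5@10:L b6@12:L]
Beat 6 (L): throw ball4 h=8 -> lands@14:L; in-air after throw: [b1@7:R b3@8:L b2@9:R b5@10:L b6@12:L b4@14:L]
Beat 7 (R): throw ball1 h=6 -> lands@13:R; in-air after throw: [b3@8:L b2@9:R b5@10:L b6@12:L b1@13:R b4@14:L]
Beat 8 (L): throw ball3 h=3 -> lands@11:R; in-air after throw: [b2@9:R b5@10:L b3@11:R b6@12:L b1@13:R b4@14:L]
Beat 9 (R): throw ball2 h=6 -> lands@15:R; in-air after throw: [b5@10:L b3@11:R b6@12:L b1@13:R b4@14:L b2@15:R]
Beat 10 (L): throw ball5 h=7 -> lands@17:R; in-air after throw: [b3@11:R b6@12:L b1@13:R b4@14:L b2@15:R b5@17:R]
Beat 11 (R): throw ball3 h=8 -> lands@19:R; in-air after throw: [b6@12:L b1@13:R b4@14:L b2@15:R b5@17:R b3@19:R]
Ball 3: thrown@2 h=6 -> first land @8; rethrown@8 h=3 -> second land @11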